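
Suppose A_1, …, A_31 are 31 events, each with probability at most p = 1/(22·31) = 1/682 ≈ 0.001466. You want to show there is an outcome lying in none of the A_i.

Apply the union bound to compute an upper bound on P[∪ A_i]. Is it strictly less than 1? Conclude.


Union bound: P[∪_{i=1}^{31} A_i] ≤ Σ_i P[A_i] ≤ 31·p = 31·(1/682) = 1/22.
Numerically: 1/22 ≈ 0.045455.
Is 1/22 < 1? YES.
Since P[∪ A_i] ≤ 1/22 < 1, the complement has P[∩ A_i^c] ≥ 1 − 1/22 = 21/22 > 0, so some outcome avoids every A_i.

31·p = 1/22 ≈ 0.045455; existence CERTIFIED by the union bound.


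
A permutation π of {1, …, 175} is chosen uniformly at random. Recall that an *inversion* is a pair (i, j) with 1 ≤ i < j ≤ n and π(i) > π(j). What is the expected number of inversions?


Write X = Σ X_I over the C(175, 2) = 15225 pairs i < j, with X_I the indicator of one inversion.
There are 15225 indicators.
For each fixed pair i < j, the values π(i) and π(j) are two distinct elements of {1, …, 175} in uniformly random order; by symmetry P[π(i) > π(j)] = 1/2.
By linearity: E[X] = 15225 · (1/2) = C(175, 2) · (1/2) = 15225/2 = 15225/2 ≈ 7612.50000.

E[X] = 15225/2 = 7612.50000.


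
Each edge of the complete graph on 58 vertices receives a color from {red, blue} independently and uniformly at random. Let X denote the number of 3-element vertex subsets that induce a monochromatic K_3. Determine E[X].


Let X = Σ_S X_S over the C(58, 3) = 30856 subsets S of size 3, where X_S = 1 if the K_3 on S is monochromatic.
For a fixed S, the K_3 on S has C(3, 2) = 3 edges. P[all 3 edges red] = (1/2)^3, and likewise for blue, so P[monochromatic] = 2·(1/2)^3 = 2^{1 − 3} = 1/4.
By linearity: E[X] = C(58, 3) · 2^{1 − 3} = 30856 · 1/4 = 7714.
Numerically: E[X] ≈ 7714.0000.

E[X] = C(58,3)·2^(1−C(3,2)) = 7714 ≈ 7714.0000.


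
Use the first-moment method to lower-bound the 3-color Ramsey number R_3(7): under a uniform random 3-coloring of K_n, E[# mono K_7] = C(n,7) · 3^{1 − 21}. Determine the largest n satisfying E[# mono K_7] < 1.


We need C(n, 7) · 3^{1 − 21} < 1, i.e. C(n, 7) < 3^{21 − 1} = 3486784401.
Check values of n near the boundary:
  n = 80: C(80, 7) = 3176716400; 3176716400 < 3486784401? YES
  n = 81: C(81, 7) = 3477216600; 3477216600 < 3486784401? YES
  n = 82: C(82, 7) = 3801756816; 3801756816 < 3486784401? NO
The largest n with C(n, 7) < 3486784401 is n = 81 (where E[X] = 42928600/43046721 ≈ 0.997256). Hence R_3(7) > 81, i.e. R_3(7) ≥ 82.

Largest n = 81; hence R_3(7) > 81.


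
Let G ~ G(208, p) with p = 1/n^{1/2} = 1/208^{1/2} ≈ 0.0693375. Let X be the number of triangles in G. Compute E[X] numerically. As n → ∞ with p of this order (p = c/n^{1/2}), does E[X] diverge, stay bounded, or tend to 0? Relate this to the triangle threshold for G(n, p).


Number of potential triangles: C(208, 3) = 1478256.
Each occurs with probability p³ ≈ (0.0693375)³ ≈ 3.33353483e-04.
By linearity: E[X] = C(208, 3)·p³ ≈ 1478256 · 3.33353483e-04 ≈ 492.781787.
Since α = 1/2 < 1, p = c/n^{1/2} ≫ 1/n is above the triangle threshold p ~ 1/n. Asymptotically E[X] ~ (c³/6)·n^{3(1−α)} = (1³/6)·n^{1.5} → ∞; triangles are abundant w.h.p.

E[X] ≈ 492.781787; in regime p = Θ(1/n^{1/2}) E[X] diverges (above the triangle threshold p ~ 1/n).


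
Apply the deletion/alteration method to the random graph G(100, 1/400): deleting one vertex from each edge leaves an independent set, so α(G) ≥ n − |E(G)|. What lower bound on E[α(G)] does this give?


E[|E(G)|] = C(100, 2)·p = 4950 · (1/400) = 99/8.
E[α(G)] ≥ n − E[|E(G)|] = 100 − 99/8 = 701/8.
Numerically: ≈ 87.6250.
(This is only a lower bound; the true E[α(G)] may be larger.)

E[α(G)] ≥ 701/8 ≈ 87.6250.


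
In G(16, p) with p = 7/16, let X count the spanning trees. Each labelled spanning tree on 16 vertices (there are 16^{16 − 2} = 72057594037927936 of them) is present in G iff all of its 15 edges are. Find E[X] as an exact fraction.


K_16 has 16^{16 − 2} = 72057594037927936 labelled spanning trees.
For each such spanning tree H, let X_H = 1 if all 15 edges of H are present in G. Then P[X_H = 1] = p^{15} = (7/16)^{15} = 4747561509943/1152921504606846976.
Summing the indicators: E[X] = Σ_H E[X_H] = 72057594037927936 · p^{15} = 72057594037927936 · 4747561509943/1152921504606846976 = 4747561509943/16.
Numerically: E[X] ≈ 2.96723e+11.

E[X] = 72057594037927936 · (7/16)^{15} = 4747561509943/16 ≈ 2.96723e+11.


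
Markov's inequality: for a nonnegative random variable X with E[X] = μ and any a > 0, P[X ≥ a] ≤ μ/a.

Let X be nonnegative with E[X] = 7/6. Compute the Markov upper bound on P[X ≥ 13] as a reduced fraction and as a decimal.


μ = E[X] = 7/6, a = 13.
Markov: P[X ≥ 13] ≤ μ/a = (7/6)/13 = 7/78.
Numerically: ≈ 0.089744.
(Since a = 13 > μ = 1.166667, the bound 7/78 is < 1 and informative.)

P[X ≥ 13] ≤ 7/78 ≈ 0.089744.


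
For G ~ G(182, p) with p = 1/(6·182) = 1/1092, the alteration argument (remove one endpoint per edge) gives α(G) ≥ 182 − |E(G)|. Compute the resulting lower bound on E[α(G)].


E[|E(G)|] = C(182, 2)·p = 16471 · (1/1092) = 181/12.
E[α(G)] ≥ n − E[|E(G)|] = 182 − 181/12 = 2003/12.
Numerically: ≈ 166.917.
(This is only a lower bound; the true E[α(G)] may be larger.)

E[α(G)] ≥ 2003/12 ≈ 166.917.


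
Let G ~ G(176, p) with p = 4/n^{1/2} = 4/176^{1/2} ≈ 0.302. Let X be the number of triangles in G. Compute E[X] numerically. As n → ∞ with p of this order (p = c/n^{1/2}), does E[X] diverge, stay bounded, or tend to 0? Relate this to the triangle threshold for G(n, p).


Number of potential triangles: C(176, 3) = 893200.
Each occurs with probability p³ ≈ (0.302)³ ≈ 2.74101e-02.
By linearity: E[X] = C(176, 3)·p³ ≈ 893200 · 2.74101e-02 ≈ 24482.721.
Since α = 1/2 < 1, p = c/n^{1/2} ≫ 1/n is above the triangle threshold p ~ 1/n. Asymptotically E[X] ~ (c³/6)·n^{3(1−α)} = (4³/6)·n^{1.5} → ∞; triangles are abundant w.h.p.

E[X] ≈ 24482.721; in regime p = Θ(1/n^{1/2}) E[X] diverges (above the triangle threshold p ~ 1/n).


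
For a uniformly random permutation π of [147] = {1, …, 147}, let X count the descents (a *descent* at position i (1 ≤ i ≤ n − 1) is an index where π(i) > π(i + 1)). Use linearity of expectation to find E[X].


Write X = Σ X_I over i = 1, …, 146, with X_I the indicator of one descent.
There are 146 indicators.
For each fixed i, the pair (π(i), π(i+1)) is a uniformly random ordered pair of distinct values from {1, …, 147}; by symmetry P[π(i) > π(i+1)] = 1/2.
By linearity: E[X] = 146 · (1/2) = (147 − 1) · (1/2) = 73 ≈ 73.000.

E[X] = 73 = 73.000.


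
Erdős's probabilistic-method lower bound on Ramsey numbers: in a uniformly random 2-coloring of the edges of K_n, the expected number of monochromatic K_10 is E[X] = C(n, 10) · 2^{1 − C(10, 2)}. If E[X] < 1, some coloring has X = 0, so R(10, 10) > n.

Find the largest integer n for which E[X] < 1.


We need C(n, 10) · 2^{1 − 45} < 1, i.e. C(n, 10) < 2^{45 − 1} = 17592186044416.
Check values of n near the boundary:
  n = 96: C(96, 10) = 11279926456656; 11279926456656 < 17592186044416? YES
  n = 97: C(97, 10) = 12576469727536; 12576469727536 < 17592186044416? YES
  n = 98: C(98, 10) = 14005614014756; 14005614014756 < 17592186044416? YES
  n = 99: C(99, 10) = 15579278510796; 15579278510796 < 17592186044416? YES
  n = 100: C(100, 10) = 17310309456440; 17310309456440 < 17592186044416? YES
  n = 101: C(101, 10) = 19212541264840; 19212541264840 < 17592186044416? NO
The largest n with C(n, 10) < 17592186044416 is n = 100 (where E[X] = 2163788682055/2199023255552 ≈ 0.98398). Hence R(10, 10) > 100, i.e. R(10, 10) ≥ 101.

Largest n = 100; hence R(10, 10) > 100.


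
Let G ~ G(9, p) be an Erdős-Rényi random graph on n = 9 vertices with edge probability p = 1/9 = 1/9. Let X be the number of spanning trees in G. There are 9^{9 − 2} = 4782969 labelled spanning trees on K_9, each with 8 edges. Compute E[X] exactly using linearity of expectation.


K_9 has 9^{9 − 2} = 4782969 labelled spanning trees.
For each such spanning tree H, let X_H = 1 if all 8 edges of H are present in G. Then P[X_H = 1] = p^{8} = (1/9)^{8} = 1/43046721.
Summing the indicators: E[X] = Σ_H E[X_H] = 4782969 · p^{8} = 4782969 · 1/43046721 = 1/9.
Numerically: E[X] ≈ 0.1111.

E[X] = 4782969 · (1/9)^{8} = 1/9 ≈ 0.1111.


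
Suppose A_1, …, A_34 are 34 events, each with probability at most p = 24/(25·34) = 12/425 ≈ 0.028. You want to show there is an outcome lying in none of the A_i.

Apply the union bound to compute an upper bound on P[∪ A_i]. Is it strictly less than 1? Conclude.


Union bound: P[∪_{i=1}^{34} A_i] ≤ Σ_i P[A_i] ≤ 34·p = 34·(12/425) = 24/25.
Numerically: 24/25 ≈ 0.960.
Is 24/25 < 1? YES.
Since P[∪ A_i] ≤ 24/25 < 1, the complement has P[∩ A_i^c] ≥ 1 − 24/25 = 1/25 > 0, so some outcome avoids every A_i.

34·p = 24/25 ≈ 0.960; existence CERTIFIED by the union bound.


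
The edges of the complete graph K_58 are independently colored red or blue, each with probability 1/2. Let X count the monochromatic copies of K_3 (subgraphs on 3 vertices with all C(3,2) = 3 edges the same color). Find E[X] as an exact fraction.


Let X = Σ_S X_S over the C(58, 3) = 30856 subsets S of size 3, where X_S = 1 if the K_3 on S is monochromatic.
For a fixed S, the K_3 on S has C(3, 2) = 3 edges. P[all 3 edges red] = (1/2)^3, and likewise for blue, so P[monochromatic] = 2·(1/2)^3 = 2^{1 − 3} = 1/4.
Summing: E[X] = C(58, 3) · 2^{1 − 3} = 30856 · 1/4 = 7714.
Numerically: E[X] ≈ 7714.0000.

E[X] = C(58,3)·2^(1−C(3,2)) = 7714 ≈ 7714.0000.


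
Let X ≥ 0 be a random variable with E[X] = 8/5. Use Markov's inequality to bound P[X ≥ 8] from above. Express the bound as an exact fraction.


μ = E[X] = 8/5, a = 8.
Markov: P[X ≥ 8] ≤ μ/a = (8/5)/8 = 1/5.
Numerically: ≈ 0.200000.
(Since a = 8 > μ = 1.600000, the bound 1/5 is < 1 and informative.)

P[X ≥ 8] ≤ 1/5 ≈ 0.200000.


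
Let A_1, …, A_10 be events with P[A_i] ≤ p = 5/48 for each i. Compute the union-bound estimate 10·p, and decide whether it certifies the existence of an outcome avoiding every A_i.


Union bound: P[∪_{i=1}^{10} A_i] ≤ Σ_i P[A_i] ≤ 10·p = 10·(5/48) = 25/24.
Numerically: 25/24 ≈ 1.0416667.
Is 25/24 < 1? NO.
Since the bound 25/24 is ≥ 1, the union bound is uninformative here; it does NOT by itself certify existence.

10·p = 25/24 ≈ 1.0416667; existence NOT certified by the union bound.


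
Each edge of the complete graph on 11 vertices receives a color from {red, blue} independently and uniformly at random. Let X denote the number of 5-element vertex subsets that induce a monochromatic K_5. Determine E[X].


Let X = Σ_S X_S over the C(11, 5) = 462 subsets S of size 5, where X_S = 1 if the K_5 on S is monochromatic.
For a fixed S, the K_5 on S has C(5, 2) = 10 edges. P[all 10 edges red] = (1/2)^10, and likewise for blue, so P[monochromatic] = 2·(1/2)^10 = 2^{1 − 10} = 1/512.
By linearity: E[X] = C(11, 5) · 2^{1 − 10} = 462 · 1/512 = 231/256.
Numerically: E[X] ≈ 0.902.

E[X] = C(11,5)·2^(1−C(5,2)) = 231/256 ≈ 0.902.


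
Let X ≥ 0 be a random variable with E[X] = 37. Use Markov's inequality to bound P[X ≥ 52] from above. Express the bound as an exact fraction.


μ = E[X] = 37, a = 52.
Markov: P[X ≥ 52] ≤ μ/a = (37)/52 = 37/52.
Numerically: ≈ 0.7115.
(Since a = 52 > μ = 37.0000, the bound 37/52 is < 1 and informative.)

P[X ≥ 52] ≤ 37/52 ≈ 0.7115.


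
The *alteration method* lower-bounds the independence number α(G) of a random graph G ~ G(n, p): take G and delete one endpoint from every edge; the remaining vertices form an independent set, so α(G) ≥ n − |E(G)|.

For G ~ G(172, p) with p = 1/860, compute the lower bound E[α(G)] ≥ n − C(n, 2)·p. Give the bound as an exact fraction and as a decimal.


E[|E(G)|] = C(172, 2)·p = 14706 · (1/860) = 171/10.
E[α(G)] ≥ n − E[|E(G)|] = 172 − 171/10 = 1549/10.
Numerically: ≈ 154.90000.
(This is only a lower bound; the true E[α(G)] may be larger.)

E[α(G)] ≥ 1549/10 ≈ 154.90000.


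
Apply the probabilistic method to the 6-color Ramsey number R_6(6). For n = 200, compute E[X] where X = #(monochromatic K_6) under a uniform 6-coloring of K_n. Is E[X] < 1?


E[X] = C(200, 6) · 6^{1 − 15} = 82408626300 · 6^{−14} = 82408626300/78364164096.
As a reduced fraction: E[X] = 6867385525/6530347008 ≈ 1.0516111.
Is E[X] < 1? NO.
Since E[X] ≥ 1, the first-moment bound is inconclusive at n = 200; it does NOT by itself certify R_6(6) > 200.

E[X] = 6867385525/6530347008 ≈ 1.0516111; E[X] ≥ 1; first-moment method inconclusive here.


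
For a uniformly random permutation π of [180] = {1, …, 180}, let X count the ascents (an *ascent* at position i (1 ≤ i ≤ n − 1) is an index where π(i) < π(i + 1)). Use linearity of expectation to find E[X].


Write X = Σ X_I over i = 1, …, 179, with X_I the indicator of one ascent.
There are 179 indicators.
For each fixed i, the pair (π(i), π(i+1)) is a uniformly random ordered pair of distinct values from {1, …, 180}; by symmetry P[π(i) < π(i+1)] = 1/2.
By linearity: E[X] = 179 · (1/2) = (180 − 1) · (1/2) = 179/2 ≈ 89.500000.

E[X] = 179/2 = 89.500000.


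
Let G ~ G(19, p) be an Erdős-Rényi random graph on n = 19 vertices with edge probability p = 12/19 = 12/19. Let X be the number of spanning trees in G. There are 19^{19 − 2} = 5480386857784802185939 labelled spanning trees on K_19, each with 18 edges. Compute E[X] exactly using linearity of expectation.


K_19 has 19^{19 − 2} = 5480386857784802185939 labelled spanning trees.
For each such spanning tree H, let X_H = 1 if all 18 edges of H are present in G. Then P[X_H = 1] = p^{18} = (12/19)^{18} = 26623333280885243904/104127350297911241532841.
By linearity of expectation: E[X] = Σ_H E[X_H] = 5480386857784802185939 · p^{18} = 5480386857784802185939 · 26623333280885243904/104127350297911241532841 = 26623333280885243904/19.
Numerically: E[X] ≈ 1.4e+18.

E[X] = 5480386857784802185939 · (12/19)^{18} = 26623333280885243904/19 ≈ 1.4e+18.


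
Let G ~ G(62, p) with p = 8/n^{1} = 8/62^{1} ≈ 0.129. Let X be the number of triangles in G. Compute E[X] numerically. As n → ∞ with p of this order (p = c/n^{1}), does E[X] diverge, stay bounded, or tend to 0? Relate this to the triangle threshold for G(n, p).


Number of potential triangles: C(62, 3) = 37820.
Each occurs with probability p³ ≈ (0.129)³ ≈ 2.14830e-03.
By linearity: E[X] = C(62, 3)·p³ ≈ 37820 · 2.14830e-03 ≈ 81.249.
Here α = 1, so p = 8/n is exactly at the triangle threshold p ~ 1/n. Asymptotically E[X] → c³/6 = 8³/6 = 256/3 ≈ 85.333, a bounded constant. In this regime the triangle count is asymptotically Poisson(c³/6).

E[X] ≈ 81.249; in regime p = Θ(1/n^{1}) E[X] stays bounded (at the triangle threshold p ~ 1/n).


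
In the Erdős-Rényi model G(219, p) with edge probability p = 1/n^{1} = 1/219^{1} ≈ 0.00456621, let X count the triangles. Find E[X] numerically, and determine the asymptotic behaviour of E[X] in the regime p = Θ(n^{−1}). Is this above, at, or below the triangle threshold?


Number of potential triangles: C(219, 3) = 1726669.
Each occurs with probability p³ ≈ (0.00456621)³ ≈ 9.52067314e-08.
By linearity: E[X] = C(219, 3)·p³ ≈ 1726669 · 9.52067314e-08 ≈ 0.164391.
Here α = 1, so p = 1/n is exactly at the triangle threshold p ~ 1/n. Asymptotically E[X] → c³/6 = 1³/6 = 1/6 ≈ 0.166667, a bounded constant. In this regime the triangle count is asymptotically Poisson(c³/6).

E[X] ≈ 0.164391; in regime p = Θ(1/n^{1}) E[X] stays bounded (at the triangle threshold p ~ 1/n).


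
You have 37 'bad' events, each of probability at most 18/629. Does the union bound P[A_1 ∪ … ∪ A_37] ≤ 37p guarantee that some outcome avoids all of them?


Union bound: P[∪_{i=1}^{37} A_i] ≤ Σ_i P[A_i] ≤ 37·p = 37·(18/629) = 18/17.
Numerically: 18/17 ≈ 1.0588235.
Is 18/17 < 1? NO.
Since the bound 18/17 is ≥ 1, the union bound is uninformative here; it does NOT by itself certify existence.

37·p = 18/17 ≈ 1.0588235; existence NOT certified by the union bound.


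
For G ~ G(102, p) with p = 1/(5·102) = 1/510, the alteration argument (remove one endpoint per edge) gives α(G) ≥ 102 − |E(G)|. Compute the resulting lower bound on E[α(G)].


E[|E(G)|] = C(102, 2)·p = 5151 · (1/510) = 101/10.
E[α(G)] ≥ n − E[|E(G)|] = 102 − 101/10 = 919/10.
Numerically: ≈ 91.90000.
(This is only a lower bound; the true E[α(G)] may be larger.)

E[α(G)] ≥ 919/10 ≈ 91.90000.


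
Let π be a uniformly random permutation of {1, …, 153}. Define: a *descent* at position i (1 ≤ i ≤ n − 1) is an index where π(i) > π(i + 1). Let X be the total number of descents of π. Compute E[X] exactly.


Write X = Σ X_I over i = 1, …, 152, with X_I the indicator of one descent.
There are 152 indicators.
For each fixed i, the pair (π(i), π(i+1)) is a uniformly random ordered pair of distinct values from {1, …, 153}; by symmetry P[π(i) > π(i+1)] = 1/2.
By linearity: E[X] = 152 · (1/2) = (153 − 1) · (1/2) = 76 ≈ 76.000.

E[X] = 76 = 76.000.


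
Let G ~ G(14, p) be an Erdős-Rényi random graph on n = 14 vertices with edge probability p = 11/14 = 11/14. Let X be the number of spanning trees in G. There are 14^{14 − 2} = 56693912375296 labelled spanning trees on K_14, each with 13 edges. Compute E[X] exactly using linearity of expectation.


K_14 has 14^{14 − 2} = 56693912375296 labelled spanning trees.
For each such spanning tree H, let X_H = 1 if all 13 edges of H are present in G. Then P[X_H = 1] = p^{13} = (11/14)^{13} = 34522712143931/793714773254144.
By linearity: E[X] = Σ_H E[X_H] = 56693912375296 · p^{13} = 56693912375296 · 34522712143931/793714773254144 = 34522712143931/14.
Numerically: E[X] ≈ 2.4659e+12.

E[X] = 56693912375296 · (11/14)^{13} = 34522712143931/14 ≈ 2.4659e+12.


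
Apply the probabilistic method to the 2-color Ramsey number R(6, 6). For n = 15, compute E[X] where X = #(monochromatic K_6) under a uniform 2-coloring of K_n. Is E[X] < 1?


E[X] = C(15, 6) · 2^{1 − 15} = 5005 · 2^{−14} = 5005/16384.
As a reduced fraction: E[X] = 5005/16384 ≈ 0.305481.
Is E[X] < 1? YES.
Since E[X] < 1, there exists a 2-coloring of K_{15} with no monochromatic K_6; hence R(6, 6) > 15.

E[X] = 5005/16384 ≈ 0.305481; E[X] < 1, so R(6, 6) > 15.


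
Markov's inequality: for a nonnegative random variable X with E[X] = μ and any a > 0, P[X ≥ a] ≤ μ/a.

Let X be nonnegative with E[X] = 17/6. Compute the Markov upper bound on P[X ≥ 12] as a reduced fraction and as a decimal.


μ = E[X] = 17/6, a = 12.
Markov: P[X ≥ 12] ≤ μ/a = (17/6)/12 = 17/72.
Numerically: ≈ 0.236.
(Since a = 12 > μ = 2.833, the bound 17/72 is < 1 and informative.)

P[X ≥ 12] ≤ 17/72 ≈ 0.236.


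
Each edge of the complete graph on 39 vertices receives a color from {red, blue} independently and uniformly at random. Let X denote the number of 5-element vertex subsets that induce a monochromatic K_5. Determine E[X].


Let X = Σ_S X_S over the C(39, 5) = 575757 subsets S of size 5, where X_S = 1 if the K_5 on S is monochromatic.
For a fixed S, the K_5 on S has C(5, 2) = 10 edges. P[all 10 edges red] = (1/2)^10, and likewise for blue, so P[monochromatic] = 2·(1/2)^10 = 2^{1 − 10} = 1/512.
By linearity: E[X] = C(39, 5) · 2^{1 − 10} = 575757 · 1/512 = 575757/512.
Numerically: E[X] ≈ 1124.525.

E[X] = C(39,5)·2^(1−C(5,2)) = 575757/512 ≈ 1124.525.


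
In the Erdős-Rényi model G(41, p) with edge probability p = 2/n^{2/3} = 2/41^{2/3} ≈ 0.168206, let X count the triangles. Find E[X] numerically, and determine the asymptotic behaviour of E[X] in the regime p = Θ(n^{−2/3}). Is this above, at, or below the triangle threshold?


Number of potential triangles: C(41, 3) = 10660.
Each occurs with probability p³ ≈ (0.168206)³ ≈ 4.75907198e-03.
By linearity: E[X] = C(41, 3)·p³ ≈ 10660 · 4.75907198e-03 ≈ 50.731707.
Since α = 2/3 < 1, p = c/n^{2/3} ≫ 1/n is above the triangle threshold p ~ 1/n. Asymptotically E[X] ~ (c³/6)·n^{3(1−α)} = (2³/6)·n^{1} → ∞; triangles are abundant w.h.p.

E[X] ≈ 50.731707; in regime p = Θ(1/n^{2/3}) E[X] diverges (above the triangle threshold p ~ 1/n).


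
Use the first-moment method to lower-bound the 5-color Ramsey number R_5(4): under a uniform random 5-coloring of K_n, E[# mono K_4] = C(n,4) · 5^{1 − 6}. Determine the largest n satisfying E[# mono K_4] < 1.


We need C(n, 4) · 5^{1 − 6} < 1, i.e. C(n, 4) < 5^{6 − 1} = 3125.
Check values of n near the boundary:
  n = 12: C(12, 4) = 495; 495 < 3125? YES
  n = 13: C(13, 4) = 715; 715 < 3125? YES
  n = 14: C(14, 4) = 1001; 1001 < 3125? YES
  n = 15: C(15, 4) = 1365; 1365 < 3125? YES
  n = 16: C(16, 4) = 1820; 1820 < 3125? YES
  n = 17: C(17, 4) = 2380; 2380 < 3125? YES
  n = 18: C(18, 4) = 3060; 3060 < 3125? YES
  n = 19: C(19, 4) = 3876; 3876 < 3125? NO
  n = 20: C(20, 4) = 4845; 4845 < 3125? NO
  n = 21: C(21, 4) = 5985; 5985 < 3125? NO
The largest n with C(n, 4) < 3125 is n = 18 (where E[X] = 612/625 ≈ 0.9792). Hence R_5(4) > 18, i.e. R_5(4) ≥ 19.

Largest n = 18; hence R_5(4) > 18.


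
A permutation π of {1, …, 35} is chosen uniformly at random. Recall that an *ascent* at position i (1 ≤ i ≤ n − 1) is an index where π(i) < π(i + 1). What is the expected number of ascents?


Write X = Σ X_I over i = 1, …, 34, with X_I the indicator of one ascent.
There are 34 indicators.
For each fixed i, the pair (π(i), π(i+1)) is a uniformly random ordered pair of distinct values from {1, …, 35}; by symmetry P[π(i) < π(i+1)] = 1/2.
By linearity: E[X] = 34 · (1/2) = (35 − 1) · (1/2) = 17 ≈ 17.000.

E[X] = 17 = 17.000.


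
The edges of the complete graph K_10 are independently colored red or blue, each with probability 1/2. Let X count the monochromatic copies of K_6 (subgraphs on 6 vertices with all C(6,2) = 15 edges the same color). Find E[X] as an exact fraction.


Let X = Σ_S X_S over the C(10, 6) = 210 subsets S of size 6, where X_S = 1 if the K_6 on S is monochromatic.
For a fixed S, the K_6 on S has C(6, 2) = 15 edges. P[all 15 edges red] = (1/2)^15, and likewise for blue, so P[monochromatic] = 2·(1/2)^15 = 2^{1 − 15} = 1/16384.
Summing: E[X] = C(10, 6) · 2^{1 − 15} = 210 · 1/16384 = 105/8192.
Numerically: E[X] ≈ 0.0128.

E[X] = C(10,6)·2^(1−C(6,2)) = 105/8192 ≈ 0.0128.


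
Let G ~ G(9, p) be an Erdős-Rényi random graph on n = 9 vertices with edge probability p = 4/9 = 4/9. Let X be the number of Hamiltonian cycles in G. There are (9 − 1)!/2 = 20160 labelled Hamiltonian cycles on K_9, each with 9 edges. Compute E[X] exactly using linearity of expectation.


K_9 has (9 − 1)!/2 = 20160 labelled Hamiltonian cycles.
For each such Hamiltonian cycle H, let X_H = 1 if all 9 edges of H are present in G. Then P[X_H = 1] = p^{9} = (4/9)^{9} = 262144/387420489.
By linearity: E[X] = Σ_H E[X_H] = 20160 · p^{9} = 20160 · 262144/387420489 = 587202560/43046721.
Numerically: E[X] ≈ 13.6.

E[X] = 20160 · (4/9)^{9} = 587202560/43046721 ≈ 13.6.


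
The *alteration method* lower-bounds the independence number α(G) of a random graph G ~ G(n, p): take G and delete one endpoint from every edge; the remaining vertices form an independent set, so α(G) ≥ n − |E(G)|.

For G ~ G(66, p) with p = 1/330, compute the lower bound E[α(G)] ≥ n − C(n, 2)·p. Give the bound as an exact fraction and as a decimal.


E[|E(G)|] = C(66, 2)·p = 2145 · (1/330) = 13/2.
E[α(G)] ≥ n − E[|E(G)|] = 66 − 13/2 = 119/2.
Numerically: ≈ 59.5000.
(This is only a lower bound; the true E[α(G)] may be larger.)

E[α(G)] ≥ 119/2 ≈ 59.5000.


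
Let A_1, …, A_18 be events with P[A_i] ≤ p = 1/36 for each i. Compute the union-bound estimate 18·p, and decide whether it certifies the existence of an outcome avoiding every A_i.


Union bound: P[∪_{i=1}^{18} A_i] ≤ Σ_i P[A_i] ≤ 18·p = 18·(1/36) = 1/2.
Numerically: 1/2 ≈ 0.500000.
Is 1/2 < 1? YES.
Since P[∪ A_i] ≤ 1/2 < 1, the complement has P[∩ A_i^c] ≥ 1 − 1/2 = 1/2 > 0, so some outcome avoids every A_i.

18·p = 1/2 ≈ 0.500000; existence CERTIFIED by the union bound.


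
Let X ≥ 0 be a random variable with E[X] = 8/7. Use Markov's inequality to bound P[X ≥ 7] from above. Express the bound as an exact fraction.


μ = E[X] = 8/7, a = 7.
Markov: P[X ≥ 7] ≤ μ/a = (8/7)/7 = 8/49.
Numerically: ≈ 0.16327.
(Since a = 7 > μ = 1.14286, the bound 8/49 is < 1 and informative.)

P[X ≥ 7] ≤ 8/49 ≈ 0.16327.


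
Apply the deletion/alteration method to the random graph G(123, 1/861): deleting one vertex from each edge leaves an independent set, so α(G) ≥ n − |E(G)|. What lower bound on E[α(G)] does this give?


E[|E(G)|] = C(123, 2)·p = 7503 · (1/861) = 61/7.
E[α(G)] ≥ n − E[|E(G)|] = 123 − 61/7 = 800/7.
Numerically: ≈ 114.285714.
(This is only a lower bound; the true E[α(G)] may be larger.)

E[α(G)] ≥ 800/7 ≈ 114.285714.


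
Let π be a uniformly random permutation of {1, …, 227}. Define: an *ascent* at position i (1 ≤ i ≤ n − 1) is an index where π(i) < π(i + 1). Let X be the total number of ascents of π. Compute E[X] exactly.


Write X = Σ X_I over i = 1, …, 226, with X_I the indicator of one ascent.
There are 226 indicators.
For each fixed i, the pair (π(i), π(i+1)) is a uniformly random ordered pair of distinct values from {1, …, 227}; by symmetry P[π(i) < π(i+1)] = 1/2.
By linearity: E[X] = 226 · (1/2) = (227 − 1) · (1/2) = 113 ≈ 113.0000.

E[X] = 113 = 113.0000.


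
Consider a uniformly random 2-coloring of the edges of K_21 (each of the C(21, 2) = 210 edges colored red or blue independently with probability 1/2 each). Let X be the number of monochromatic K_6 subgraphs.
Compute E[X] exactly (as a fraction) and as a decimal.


Let X = Σ_S X_S over the C(21, 6) = 54264 subsets S of size 6, where X_S = 1 if the K_6 on S is monochromatic.
For a fixed S, the K_6 on S has C(6, 2) = 15 edges. P[all 15 edges red] = (1/2)^15, and likewise for blue, so P[monochromatic] = 2·(1/2)^15 = 2^{1 − 15} = 1/16384.
Summing: E[X] = C(21, 6) · 2^{1 − 15} = 54264 · 1/16384 = 6783/2048.
Numerically: E[X] ≈ 3.312.

E[X] = C(21,6)·2^(1−C(6,2)) = 6783/2048 ≈ 3.312.


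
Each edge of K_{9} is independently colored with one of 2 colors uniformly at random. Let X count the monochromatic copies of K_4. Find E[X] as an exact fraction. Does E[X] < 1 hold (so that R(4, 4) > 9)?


E[X] = C(9, 4) · 2^{1 − 6} = 126 · 2^{−5} = 126/32.
As a reduced fraction: E[X] = 63/16 ≈ 3.93750.
Is E[X] < 1? NO.
Since E[X] ≥ 1, the first-moment bound is inconclusive at n = 9; it does NOT by itself certify R(4, 4) > 9.

E[X] = 63/16 ≈ 3.93750; E[X] ≥ 1; first-moment method inconclusive here.


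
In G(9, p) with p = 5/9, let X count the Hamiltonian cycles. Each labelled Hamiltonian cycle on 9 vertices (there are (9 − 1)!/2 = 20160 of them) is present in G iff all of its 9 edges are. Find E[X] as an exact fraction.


K_9 has (9 − 1)!/2 = 20160 labelled Hamiltonian cycles.
For each such Hamiltonian cycle H, let X_H = 1 if all 9 edges of H are present in G. Then P[X_H = 1] = p^{9} = (5/9)^{9} = 1953125/387420489.
By linearity of expectation: E[X] = Σ_H E[X_H] = 20160 · p^{9} = 20160 · 1953125/387420489 = 4375000000/43046721.
Numerically: E[X] ≈ 101.6.

E[X] = 20160 · (5/9)^{9} = 4375000000/43046721 ≈ 101.6.


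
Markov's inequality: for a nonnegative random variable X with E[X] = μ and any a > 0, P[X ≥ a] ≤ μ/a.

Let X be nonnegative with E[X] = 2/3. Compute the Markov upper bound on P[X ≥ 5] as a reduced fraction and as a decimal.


μ = E[X] = 2/3, a = 5.
Markov: P[X ≥ 5] ≤ μ/a = (2/3)/5 = 2/15.
Numerically: ≈ 0.1333.
(Since a = 5 > μ = 0.6667, the bound 2/15 is < 1 and informative.)

P[X ≥ 5] ≤ 2/15 ≈ 0.1333.


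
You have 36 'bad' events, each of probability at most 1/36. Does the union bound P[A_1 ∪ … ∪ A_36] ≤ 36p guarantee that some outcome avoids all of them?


Union bound: P[∪_{i=1}^{36} A_i] ≤ Σ_i P[A_i] ≤ 36·p = 36·(1/36) = 1.
Numerically: 1 ≈ 1.0000.
Is 1 < 1? NO.
Since the bound 1 is ≥ 1, the union bound is uninformative here; it does NOT by itself certify existence.

36·p = 1 ≈ 1.0000; existence NOT certified by the union bound.


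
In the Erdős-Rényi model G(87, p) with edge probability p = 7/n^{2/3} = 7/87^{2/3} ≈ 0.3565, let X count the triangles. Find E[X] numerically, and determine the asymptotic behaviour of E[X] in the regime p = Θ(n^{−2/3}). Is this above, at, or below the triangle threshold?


Number of potential triangles: C(87, 3) = 105995.
Each occurs with probability p³ ≈ (0.3565)³ ≈ 4.531642e-02.
By linearity: E[X] = C(87, 3)·p³ ≈ 105995 · 4.531642e-02 ≈ 4803.3142.
Since α = 2/3 < 1, p = c/n^{2/3} ≫ 1/n is above the triangle threshold p ~ 1/n. Asymptotically E[X] ~ (c³/6)·n^{3(1−α)} = (7³/6)·n^{1} → ∞; triangles are abundant w.h.p.

E[X] ≈ 4803.3142; in regime p = Θ(1/n^{2/3}) E[X] diverges (above the triangle threshold p ~ 1/n).


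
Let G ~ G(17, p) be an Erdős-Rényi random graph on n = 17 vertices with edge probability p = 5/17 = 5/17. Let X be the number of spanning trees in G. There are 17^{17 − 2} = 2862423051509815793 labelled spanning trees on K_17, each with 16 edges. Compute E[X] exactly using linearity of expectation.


K_17 has 17^{17 − 2} = 2862423051509815793 labelled spanning trees.
For each such spanning tree H, let X_H = 1 if all 16 edges of H are present in G. Then P[X_H = 1] = p^{16} = (5/17)^{16} = 152587890625/48661191875666868481.
Summing the indicators: E[X] = Σ_H E[X_H] = 2862423051509815793 · p^{16} = 2862423051509815793 · 152587890625/48661191875666868481 = 152587890625/17.
Numerically: E[X] ≈ 8.9758e+09.

E[X] = 2862423051509815793 · (5/17)^{16} = 152587890625/17 ≈ 8.9758e+09.


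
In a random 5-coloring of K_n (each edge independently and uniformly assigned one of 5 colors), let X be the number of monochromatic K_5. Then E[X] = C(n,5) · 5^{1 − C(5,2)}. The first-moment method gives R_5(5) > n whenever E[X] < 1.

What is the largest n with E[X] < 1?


We need C(n, 5) · 5^{1 − 10} < 1, i.e. C(n, 5) < 5^{10 − 1} = 1953125.
Check values of n near the boundary:
  n = 45: C(45, 5) = 1221759; 1221759 < 1953125? YES
  n = 46: C(46, 5) = 1370754; 1370754 < 1953125? YES
  n = 47: C(47, 5) = 1533939; 1533939 < 1953125? YES
  n = 48: C(48, 5) = 1712304; 1712304 < 1953125? YES
  n = 49: C(49, 5) = 1906884; 1906884 < 1953125? YES
  n = 50: C(50, 5) = 2118760; 2118760 < 1953125? NO
  n = 51: C(51, 5) = 2349060; 2349060 < 1953125? NO
The largest n with C(n, 5) < 1953125 is n = 49 (where E[X] = 1906884/1953125 ≈ 0.976325). Hence R_5(5) > 49, i.e. R_5(5) ≥ 50.

Largest n = 49; hence R_5(5) > 49.


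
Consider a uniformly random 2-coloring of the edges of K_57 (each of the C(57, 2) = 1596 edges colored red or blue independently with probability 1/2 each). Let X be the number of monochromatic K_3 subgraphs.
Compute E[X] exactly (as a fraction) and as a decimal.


Let X = Σ_S X_S over the C(57, 3) = 29260 subsets S of size 3, where X_S = 1 if the K_3 on S is monochromatic.
For a fixed S, the K_3 on S has C(3, 2) = 3 edges. P[all 3 edges red] = (1/2)^3, and likewise for blue, so P[monochromatic] = 2·(1/2)^3 = 2^{1 − 3} = 1/4.
By linearity: E[X] = C(57, 3) · 2^{1 − 3} = 29260 · 1/4 = 7315.
Numerically: E[X] ≈ 7315.000000.

E[X] = C(57,3)·2^(1−C(3,2)) = 7315 ≈ 7315.000000.


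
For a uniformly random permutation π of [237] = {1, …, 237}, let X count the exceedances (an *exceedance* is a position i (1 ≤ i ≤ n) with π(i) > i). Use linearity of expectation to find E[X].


Write X = Σ_{i=1}^{237} X_i, where X_i = 1_{π(i) > i}.
For each fixed i, π(i) is uniform over {1, …, 237} (marginal of a uniform permutation), so P[π(i) > i] = (n − i)/n. Summing: Σ_{i=1}^{237} (n − i)/n = (0 + 1 + … + 236)/237 = 237(237 − 1)/(2·237) = (237 − 1)/2.
Hence E[X] = Σ_{i=1}^{237} (237 − i)/237 = 118 ≈ 118.000.

E[X] = 118 = 118.000.


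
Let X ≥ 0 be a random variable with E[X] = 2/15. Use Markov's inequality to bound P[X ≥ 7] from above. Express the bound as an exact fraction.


μ = E[X] = 2/15, a = 7.
Markov: P[X ≥ 7] ≤ μ/a = (2/15)/7 = 2/105.
Numerically: ≈ 0.019.
(Since a = 7 > μ = 0.133, the bound 2/105 is < 1 and informative.)

P[X ≥ 7] ≤ 2/105 ≈ 0.019.


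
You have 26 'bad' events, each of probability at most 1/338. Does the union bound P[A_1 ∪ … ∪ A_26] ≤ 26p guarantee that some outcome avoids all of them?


Union bound: P[∪_{i=1}^{26} A_i] ≤ Σ_i P[A_i] ≤ 26·p = 26·(1/338) = 1/13.
Numerically: 1/13 ≈ 0.077.
Is 1/13 < 1? YES.
Since P[∪ A_i] ≤ 1/13 < 1, the complement has P[∩ A_i^c] ≥ 1 − 1/13 = 12/13 > 0, so some outcome avoids every A_i.

26·p = 1/13 ≈ 0.077; existence CERTIFIED by the union bound.


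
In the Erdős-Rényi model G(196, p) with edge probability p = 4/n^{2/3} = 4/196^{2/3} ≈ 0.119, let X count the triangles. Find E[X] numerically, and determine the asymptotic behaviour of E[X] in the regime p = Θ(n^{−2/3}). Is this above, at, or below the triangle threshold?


Number of potential triangles: C(196, 3) = 1235780.
Each occurs with probability p³ ≈ (0.119)³ ≈ 1.66597e-03.
By linearity: E[X] = C(196, 3)·p³ ≈ 1235780 · 1.66597e-03 ≈ 2058.776.
Since α = 2/3 < 1, p = c/n^{2/3} ≫ 1/n is above the triangle threshold p ~ 1/n. Asymptotically E[X] ~ (c³/6)·n^{3(1−α)} = (4³/6)·n^{1} → ∞; triangles are abundant w.h.p.

E[X] ≈ 2058.776; in regime p = Θ(1/n^{2/3}) E[X] diverges (above the triangle threshold p ~ 1/n).


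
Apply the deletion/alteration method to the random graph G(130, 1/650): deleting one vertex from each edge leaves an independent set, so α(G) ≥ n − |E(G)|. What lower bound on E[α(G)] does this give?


E[|E(G)|] = C(130, 2)·p = 8385 · (1/650) = 129/10.
E[α(G)] ≥ n − E[|E(G)|] = 130 − 129/10 = 1171/10.
Numerically: ≈ 117.10000.
(This is only a lower bound; the true E[α(G)] may be larger.)

E[α(G)] ≥ 1171/10 ≈ 117.10000.


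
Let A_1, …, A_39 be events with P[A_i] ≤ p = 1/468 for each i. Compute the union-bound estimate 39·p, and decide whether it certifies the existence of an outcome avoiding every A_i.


Union bound: P[∪_{i=1}^{39} A_i] ≤ Σ_i P[A_i] ≤ 39·p = 39·(1/468) = 1/12.
Numerically: 1/12 ≈ 0.0833333.
Is 1/12 < 1? YES.
Since P[∪ A_i] ≤ 1/12 < 1, the complement has P[∩ A_i^c] ≥ 1 − 1/12 = 11/12 > 0, so some outcome avoids every A_i.

39·p = 1/12 ≈ 0.0833333; existence CERTIFIED by the union bound.


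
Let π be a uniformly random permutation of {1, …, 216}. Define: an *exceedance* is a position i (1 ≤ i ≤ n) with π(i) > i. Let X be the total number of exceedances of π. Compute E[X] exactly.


Write X = Σ_{i=1}^{216} X_i, where X_i = 1_{π(i) > i}.
For each fixed i, π(i) is uniform over {1, …, 216} (marginal of a uniform permutation), so P[π(i) > i] = (n − i)/n. Summing: Σ_{i=1}^{216} (n − i)/n = (0 + 1 + … + 215)/216 = 216(216 − 1)/(2·216) = (216 − 1)/2.
Hence E[X] = Σ_{i=1}^{216} (216 − i)/216 = 215/2 ≈ 107.5000.

E[X] = 215/2 = 107.5000.


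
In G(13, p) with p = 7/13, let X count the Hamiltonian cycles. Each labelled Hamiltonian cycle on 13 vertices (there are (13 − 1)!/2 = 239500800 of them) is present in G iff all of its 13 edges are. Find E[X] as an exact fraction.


K_13 has (13 − 1)!/2 = 239500800 labelled Hamiltonian cycles.
For each such Hamiltonian cycle H, let X_H = 1 if all 13 edges of H are present in G. Then P[X_H = 1] = p^{13} = (7/13)^{13} = 96889010407/302875106592253.
By linearity of expectation: E[X] = Σ_H E[X_H] = 239500800 · p^{13} = 239500800 · 96889010407/302875106592253 = 23204995503684825600/302875106592253.
Numerically: E[X] ≈ 7.66e+04.

E[X] = 239500800 · (7/13)^{13} = 23204995503684825600/302875106592253 ≈ 7.66e+04.


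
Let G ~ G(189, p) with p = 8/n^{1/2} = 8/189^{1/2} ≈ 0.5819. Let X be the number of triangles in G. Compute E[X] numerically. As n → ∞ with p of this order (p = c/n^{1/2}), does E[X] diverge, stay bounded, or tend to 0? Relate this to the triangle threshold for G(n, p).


Number of potential triangles: C(189, 3) = 1107414.
Each occurs with probability p³ ≈ (0.5819)³ ≈ 1.970504e-01.
By linearity: E[X] = C(189, 3)·p³ ≈ 1107414 · 1.970504e-01 ≈ 218216.3385.
Since α = 1/2 < 1, p = c/n^{1/2} ≫ 1/n is above the triangle threshold p ~ 1/n. Asymptotically E[X] ~ (c³/6)·n^{3(1−α)} = (8³/6)·n^{1.5} → ∞; triangles are abundant w.h.p.

E[X] ≈ 218216.3385; in regime p = Θ(1/n^{1/2}) E[X] diverges (above the triangle threshold p ~ 1/n).


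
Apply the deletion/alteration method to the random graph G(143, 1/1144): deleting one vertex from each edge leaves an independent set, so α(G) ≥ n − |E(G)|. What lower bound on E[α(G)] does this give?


E[|E(G)|] = C(143, 2)·p = 10153 · (1/1144) = 71/8.
E[α(G)] ≥ n − E[|E(G)|] = 143 − 71/8 = 1073/8.
Numerically: ≈ 134.1250.
(This is only a lower bound; the true E[α(G)] may be larger.)

E[α(G)] ≥ 1073/8 ≈ 134.1250.


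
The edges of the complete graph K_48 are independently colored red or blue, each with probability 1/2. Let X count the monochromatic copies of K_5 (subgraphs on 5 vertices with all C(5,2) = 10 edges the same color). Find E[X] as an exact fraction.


Let X = Σ_S X_S over the C(48, 5) = 1712304 subsets S of size 5, where X_S = 1 if the K_5 on S is monochromatic.
For a fixed S, the K_5 on S has C(5, 2) = 10 edges. P[all 10 edges red] = (1/2)^10, and likewise for blue, so P[monochromatic] = 2·(1/2)^10 = 2^{1 − 10} = 1/512.
By linearity of expectation: E[X] = C(48, 5) · 2^{1 − 10} = 1712304 · 1/512 = 107019/32.
Numerically: E[X] ≈ 3344.34375.

E[X] = C(48,5)·2^(1−C(5,2)) = 107019/32 ≈ 3344.34375.


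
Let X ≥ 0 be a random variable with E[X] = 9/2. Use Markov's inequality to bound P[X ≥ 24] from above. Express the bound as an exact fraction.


μ = E[X] = 9/2, a = 24.
Markov: P[X ≥ 24] ≤ μ/a = (9/2)/24 = 3/16.
Numerically: ≈ 0.1875.
(Since a = 24 > μ = 4.5000, the bound 3/16 is < 1 and informative.)

P[X ≥ 24] ≤ 3/16 ≈ 0.1875.


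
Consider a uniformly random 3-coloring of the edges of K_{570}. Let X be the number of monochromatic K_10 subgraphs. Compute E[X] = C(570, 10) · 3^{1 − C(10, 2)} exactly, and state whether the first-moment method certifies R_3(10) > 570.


E[X] = C(570, 10) · 3^{1 − 45} = 921524823451961408691 · 3^{−44} = 921524823451961408691/984770902183611232881.
As a reduced fraction: E[X] = 34130549016739311433/36472996377170786403 ≈ 0.935776.
Is E[X] < 1? YES.
Since E[X] < 1, there exists a 3-coloring of K_{570} with no monochromatic K_10; hence R_3(10) > 570.

E[X] = 34130549016739311433/36472996377170786403 ≈ 0.935776; E[X] < 1, so R_3(10) > 570.


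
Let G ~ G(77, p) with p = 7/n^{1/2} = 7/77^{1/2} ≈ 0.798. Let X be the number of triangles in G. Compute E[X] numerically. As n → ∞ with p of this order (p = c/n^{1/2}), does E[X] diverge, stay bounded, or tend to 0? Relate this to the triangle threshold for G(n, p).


Number of potential triangles: C(77, 3) = 73150.
Each occurs with probability p³ ≈ (0.798)³ ≈ 5.07643e-01.
By linearity: E[X] = C(77, 3)·p³ ≈ 73150 · 5.07643e-01 ≈ 37134.054.
Since α = 1/2 < 1, p = c/n^{1/2} ≫ 1/n is above the triangle threshold p ~ 1/n. Asymptotically E[X] ~ (c³/6)·n^{3(1−α)} = (7³/6)·n^{1.5} → ∞; triangles are abundant w.h.p.

E[X] ≈ 37134.054; in regime p = Θ(1/n^{1/2}) E[X] diverges (above the triangle threshold p ~ 1/n).


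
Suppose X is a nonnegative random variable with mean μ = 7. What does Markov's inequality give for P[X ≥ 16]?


μ = E[X] = 7, a = 16.
Markov: P[X ≥ 16] ≤ μ/a = (7)/16 = 7/16.
Numerically: ≈ 0.43750.
(Since a = 16 > μ = 7.00000, the bound 7/16 is < 1 and informative.)

P[X ≥ 16] ≤ 7/16 ≈ 0.43750.
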